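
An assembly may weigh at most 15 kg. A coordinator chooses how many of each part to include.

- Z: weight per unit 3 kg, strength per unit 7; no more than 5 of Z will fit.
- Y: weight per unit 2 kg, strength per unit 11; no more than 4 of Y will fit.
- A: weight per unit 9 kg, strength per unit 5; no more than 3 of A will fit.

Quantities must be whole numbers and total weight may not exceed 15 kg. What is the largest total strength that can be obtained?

This is a bounded integer knapsack.
3×Z and 3×Y: weight 15 ≤ 15, strength 3·7 + 3·11 = 54.
2×Z and 4×Y: weight 14 ≤ 15, strength 2·7 + 4·11 = 58.
Best is 58.

58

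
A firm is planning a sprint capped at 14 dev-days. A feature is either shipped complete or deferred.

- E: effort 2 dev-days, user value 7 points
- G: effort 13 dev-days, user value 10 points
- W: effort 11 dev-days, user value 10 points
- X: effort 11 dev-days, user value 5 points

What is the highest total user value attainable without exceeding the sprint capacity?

17

E + W: effort 2 + 11 = 13 ≤ 14, user value 7 + 10 = 17.
E + X: effort 2 + 11 = 13 ≤ 14, user value 7 + 5 = 12.
Best is E and W with total user value 17.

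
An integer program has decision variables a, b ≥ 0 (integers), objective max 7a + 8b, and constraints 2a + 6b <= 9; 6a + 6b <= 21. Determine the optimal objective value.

Relaxing integrality, the LP optimum is 25.00 at (a,b) = (3, 0.5), which is not an integer point.
(a,b)=(3,0): 2·3+6·0=6≤9, 6·3+6·0=18≤21, objective 21.
(a,b)=(2,0): 2·2+6·0=4≤9, 6·2+6·0=12≤21, objective 14.
The best lattice point is (3,0), giving 21.

21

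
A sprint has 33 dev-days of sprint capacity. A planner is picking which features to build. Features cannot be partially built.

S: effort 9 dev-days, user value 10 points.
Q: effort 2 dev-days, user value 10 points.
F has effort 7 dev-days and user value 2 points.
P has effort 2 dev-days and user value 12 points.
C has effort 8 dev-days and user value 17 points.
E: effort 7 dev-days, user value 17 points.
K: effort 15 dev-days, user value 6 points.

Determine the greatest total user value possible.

66

Allowing fractional choices, the relaxed optimum would be about 68.0, but features are indivisible.
Q + F + P + C + E: effort 2 + 7 + 2 + 8 + 7 = 26 ≤ 33, user value 10 + 2 + 12 + 17 + 17 = 58.
S + Q + P + C + E: effort 9 + 2 + 2 + 8 + 7 = 28 ≤ 33, user value 10 + 10 + 12 + 17 + 17 = 66.
Best is S, Q, P, C, and E with total user value 66.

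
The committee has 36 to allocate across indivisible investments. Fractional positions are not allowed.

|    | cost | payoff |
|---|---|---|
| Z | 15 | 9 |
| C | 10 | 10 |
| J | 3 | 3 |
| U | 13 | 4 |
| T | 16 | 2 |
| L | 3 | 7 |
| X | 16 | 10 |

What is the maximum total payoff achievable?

Allowing fractional choices, the relaxed optimum would be about 32.4, but investments are indivisible.
C + L + X: cost 10 + 3 + 16 = 29 ≤ 36, payoff 10 + 7 + 10 = 27.
C + J + L + X: cost 10 + 3 + 3 + 16 = 32 ≤ 36, payoff 10 + 3 + 7 + 10 = 30.
Z + C + J + L: cost 15 + 10 + 3 + 3 = 31 ≤ 36, payoff 9 + 10 + 3 + 7 = 29.
Best is C, J, L, and X with total payoff 30.

30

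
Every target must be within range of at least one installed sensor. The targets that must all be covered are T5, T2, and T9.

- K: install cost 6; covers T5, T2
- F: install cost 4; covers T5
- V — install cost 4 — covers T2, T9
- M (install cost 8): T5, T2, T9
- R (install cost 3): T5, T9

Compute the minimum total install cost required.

7

Choose V and R: together they cover T5, T2, T9 — every target.
Total install cost: 4 + 3 = 7.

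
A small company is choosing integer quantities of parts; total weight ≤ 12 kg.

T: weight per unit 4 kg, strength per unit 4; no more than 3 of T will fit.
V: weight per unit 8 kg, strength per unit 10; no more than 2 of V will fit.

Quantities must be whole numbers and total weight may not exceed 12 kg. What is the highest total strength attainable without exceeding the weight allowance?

This is a bounded integer knapsack.
Take 1×T and 1×V: weight 12 ≤ 12, strength 1·4 + 1·10 = 14.
No other integer combination yields more.

14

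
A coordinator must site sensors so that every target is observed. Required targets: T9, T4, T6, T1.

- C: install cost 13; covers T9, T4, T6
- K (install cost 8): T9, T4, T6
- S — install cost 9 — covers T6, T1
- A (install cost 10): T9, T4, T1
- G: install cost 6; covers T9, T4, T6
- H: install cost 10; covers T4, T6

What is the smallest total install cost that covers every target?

15

Choose S and G: together they cover T9, T4, T6, T1 — every target.
Total install cost: 9 + 6 = 15.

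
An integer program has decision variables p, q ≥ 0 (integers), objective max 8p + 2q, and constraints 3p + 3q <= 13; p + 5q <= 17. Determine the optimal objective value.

32

The continuous relaxation peaks at (4.33, 0) with value 34.67; rounding to a feasible lattice point costs some objective.
(p,q)=(4,0): 3·4+3·0=12≤13, 1·4+5·0=4≤17, objective 32.
(p,q)=(3,1): 3·3+3·1=12≤13, 1·3+5·1=8≤17, objective 26.
(p,q)=(3,0): 3·3+3·0=9≤13, 1·3+5·0=3≤17, objective 24.
The best lattice point is (4,0), giving 32.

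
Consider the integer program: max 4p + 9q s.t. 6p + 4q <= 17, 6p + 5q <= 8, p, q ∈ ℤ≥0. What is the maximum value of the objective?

(p,q)=(0,1): 6·0+4·1=4≤17, 6·0+5·1=5≤8, objective 9.
(p,q)=(1,0): 6·1+4·0=6≤17, 6·1+5·0=6≤8, objective 4.
(p,q)=(0,0): 6·0+4·0=0≤17, 6·0+5·0=0≤8, objective 0.
No feasible integer point exceeds 9.

9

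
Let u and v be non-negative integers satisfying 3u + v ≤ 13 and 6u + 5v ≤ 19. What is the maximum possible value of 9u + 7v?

27

Relaxing integrality, the LP optimum is 28.50 at (u,v) = (3.17, 0), which is not an integer point.
(u,v)=(3,0): 3·3+1·0=9≤13, 6·3+5·0=18≤19, objective 27.
(u,v)=(2,1): 3·2+1·1=7≤13, 6·2+5·1=17≤19, objective 25.
(u,v)=(2,0): 3·2+1·0=6≤13, 6·2+5·0=12≤19, objective 18.
Maximum is 27 at (u,v)=(3,0).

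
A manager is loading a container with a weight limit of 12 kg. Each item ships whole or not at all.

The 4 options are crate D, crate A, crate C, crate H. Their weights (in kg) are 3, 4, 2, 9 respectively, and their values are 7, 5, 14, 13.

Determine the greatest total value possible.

Take crate C and crate H: weight 2 + 9 = 11 ≤ 12, value 14 + 13 = 27.
No other feasible combination does better.

27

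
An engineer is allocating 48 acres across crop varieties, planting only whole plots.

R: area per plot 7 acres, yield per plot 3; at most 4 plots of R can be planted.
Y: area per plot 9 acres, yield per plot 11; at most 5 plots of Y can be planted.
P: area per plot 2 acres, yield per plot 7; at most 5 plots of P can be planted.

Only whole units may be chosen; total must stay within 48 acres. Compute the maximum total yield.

4×Y and 5×P: area 46 ≤ 48, yield 4·11 + 5·7 = 79.
4×Y and 4×P: area 44 ≤ 48, yield 4·11 + 4·7 = 72.
Best is 79.

79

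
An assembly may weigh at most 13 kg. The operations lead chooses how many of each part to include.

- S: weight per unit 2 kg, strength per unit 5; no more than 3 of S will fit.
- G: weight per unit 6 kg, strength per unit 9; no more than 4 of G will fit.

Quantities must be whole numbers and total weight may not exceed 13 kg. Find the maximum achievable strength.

24

3×S and 1×G: weight 12 ≤ 13, strength 3·5 + 1·9 = 24.
2×S and 1×G: weight 10 ≤ 13, strength 2·5 + 1·9 = 19.
Best is 24.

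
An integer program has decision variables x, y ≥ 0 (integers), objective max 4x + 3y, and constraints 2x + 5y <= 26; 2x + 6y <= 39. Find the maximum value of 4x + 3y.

52

(x,y)=(13,0): 2·13+5·0=26≤26, 2·13+6·0=26≤39, objective 52.
(x,y)=(12,0): 2·12+5·0=24≤26, 2·12+6·0=24≤39, objective 48.
Maximum is 52 at (x,y)=(13,0).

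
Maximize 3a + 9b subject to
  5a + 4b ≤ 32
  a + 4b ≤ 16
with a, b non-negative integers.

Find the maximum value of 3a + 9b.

39

(a,b)=(4,3): 5·4+4·3=32≤32, 1·4+4·3=16≤16, objective 39.
(a,b)=(3,3): 5·3+4·3=27≤32, 1·3+4·3=15≤16, objective 36.
(a,b)=(4,2): 5·4+4·2=28≤32, 1·4+4·2=12≤16, objective 30.
No feasible integer point exceeds 39.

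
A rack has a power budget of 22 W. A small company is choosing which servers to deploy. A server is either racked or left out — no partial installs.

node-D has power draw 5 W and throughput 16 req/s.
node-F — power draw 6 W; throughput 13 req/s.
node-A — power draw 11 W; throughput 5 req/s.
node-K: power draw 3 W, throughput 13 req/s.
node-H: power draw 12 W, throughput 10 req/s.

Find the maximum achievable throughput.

42

Take node-D, node-F, and node-K: power draw 5 + 6 + 3 = 14 ≤ 22, throughput 16 + 13 + 13 = 42.
No other feasible combination does better.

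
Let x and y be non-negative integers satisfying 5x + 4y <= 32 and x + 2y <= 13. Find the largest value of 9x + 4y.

The continuous relaxation peaks at (6.4, 0) with value 57.60; rounding to a feasible lattice point costs some objective.
(x,y)=(6,0) is feasible, giving 54.
(x,y)=(5,1) is feasible, giving 49.
(x,y)=(5,0) is feasible, giving 45.
Maximum is 54 at (x,y)=(6,0).

54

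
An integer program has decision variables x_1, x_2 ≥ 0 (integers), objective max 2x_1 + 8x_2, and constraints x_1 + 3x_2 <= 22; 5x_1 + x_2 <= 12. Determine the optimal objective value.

Relaxing integrality, the LP optimum is 58.67 at (x_1,x_2) = (0, 7.33), which is not an integer point.
(x_1,x_2)=(1,7): 1·1+3·7=22≤22, 5·1+1·7=12≤12, objective 58.
(x_1,x_2)=(0,7): 1·0+3·7=21≤22, 5·0+1·7=7≤12, objective 56.
(x_1,x_2)=(1,6): 1·1+3·6=19≤22, 5·1+1·6=11≤12, objective 50.
(x_1,x_2)=(0,6): 1·0+3·6=18≤22, 5·0+1·6=6≤12, objective 48.
The best lattice point is (1,7), giving 58.

58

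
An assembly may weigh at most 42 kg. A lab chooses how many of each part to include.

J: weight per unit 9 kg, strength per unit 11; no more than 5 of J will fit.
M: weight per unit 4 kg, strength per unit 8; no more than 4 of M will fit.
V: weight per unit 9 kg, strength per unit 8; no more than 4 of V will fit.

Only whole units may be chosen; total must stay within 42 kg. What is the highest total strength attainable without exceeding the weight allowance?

57

M has the best ratio (8/4); taking only M gives at most 4×8 = 32 (stopped by the supply cap of 4).
Mixing does better — 3×J and 3×M: weight 39 ≤ 42, strength 3·11 + 3·8 = 57.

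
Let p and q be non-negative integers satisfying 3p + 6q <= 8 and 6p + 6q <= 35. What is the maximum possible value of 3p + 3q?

Relaxing integrality, the LP optimum is 8.00 at (p,q) = (2.67, 0), which is not an integer point.
(p,q)=(2,0): 3·2+6·0=6≤8, 6·2+6·0=12≤35, objective 6.
(p,q)=(1,0): 3·1+6·0=3≤8, 6·1+6·0=6≤35, objective 3.
The best lattice point is (2,0), giving 6.

6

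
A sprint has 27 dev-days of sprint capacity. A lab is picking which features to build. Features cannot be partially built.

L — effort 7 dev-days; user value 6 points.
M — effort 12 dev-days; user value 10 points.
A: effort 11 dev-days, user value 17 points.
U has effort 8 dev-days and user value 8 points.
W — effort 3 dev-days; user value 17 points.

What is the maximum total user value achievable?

This is an integer program with binary decision variables.
Allowing fractional choices, the relaxed optimum would be about 46.3, but features are indivisible.
M + A + W: effort 12 + 11 + 3 = 26 ≤ 27, user value 10 + 17 + 17 = 44.
L + A + W: effort 7 + 11 + 3 = 21 ≤ 27, user value 6 + 17 + 17 = 40.
A + U + W: effort 11 + 8 + 3 = 22 ≤ 27, user value 17 + 8 + 17 = 42.
Best is M, A, and W with total user value 44.

44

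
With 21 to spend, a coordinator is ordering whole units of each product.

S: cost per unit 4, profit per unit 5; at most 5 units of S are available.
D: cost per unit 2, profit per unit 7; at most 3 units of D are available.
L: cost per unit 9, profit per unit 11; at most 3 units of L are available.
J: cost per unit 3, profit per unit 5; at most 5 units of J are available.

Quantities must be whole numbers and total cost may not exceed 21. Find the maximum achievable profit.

46

This is a bounded integer knapsack.
Take 3×D and 5×J: cost 21 ≤ 21, profit 3·7 + 5·5 = 46.
D has the best ratio (7/2) and is taken to its limit of 3; remaining capacity is filled optimally with the others.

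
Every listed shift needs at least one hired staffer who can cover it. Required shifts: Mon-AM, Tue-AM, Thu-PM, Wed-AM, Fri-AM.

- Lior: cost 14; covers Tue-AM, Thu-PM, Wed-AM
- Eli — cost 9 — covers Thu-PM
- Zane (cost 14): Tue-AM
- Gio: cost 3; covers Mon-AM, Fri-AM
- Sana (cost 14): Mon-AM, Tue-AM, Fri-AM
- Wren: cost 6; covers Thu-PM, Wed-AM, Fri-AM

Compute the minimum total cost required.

17

The greedy cost-per-new-shift heuristic would pick Gio, Wren, and Lior for 23, but a cheaper cover exists.
Choose Lior and Gio: together they cover Mon-AM, Tue-AM, Thu-PM, Wed-AM, Fri-AM — every shift.
Total cost: 14 + 3 = 17.
No cover costs less than 17.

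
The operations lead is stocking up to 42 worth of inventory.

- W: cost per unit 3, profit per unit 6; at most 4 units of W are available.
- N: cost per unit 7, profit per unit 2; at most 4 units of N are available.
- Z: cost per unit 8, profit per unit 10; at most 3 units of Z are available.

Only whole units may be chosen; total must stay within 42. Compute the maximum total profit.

This is a bounded integer knapsack.
3×W, 1×N, and 3×Z: cost 40 ≤ 42, profit 3·6 + 1·2 + 3·10 = 50.
4×W and 3×Z: cost 36 ≤ 42, profit 4·6 + 3·10 = 54.
Best is 54.

54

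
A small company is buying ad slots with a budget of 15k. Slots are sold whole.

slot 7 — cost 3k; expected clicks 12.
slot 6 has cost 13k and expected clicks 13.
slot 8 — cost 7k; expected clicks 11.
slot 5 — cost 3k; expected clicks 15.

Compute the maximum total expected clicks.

38

Allowing fractional choices, the relaxed optimum would be about 40.0, but ad slots are indivisible.
slot 7 + slot 8 + slot 5: cost 3 + 7 + 3 = 13 ≤ 15, expected clicks 12 + 11 + 15 = 38.
slot 7 + slot 5: cost 3 + 3 = 6 ≤ 15, expected clicks 12 + 15 = 27.
slot 8 + slot 5: cost 7 + 3 = 10 ≤ 15, expected clicks 11 + 15 = 26.
Best is slot 7, slot 8, and slot 5 with total expected clicks 38.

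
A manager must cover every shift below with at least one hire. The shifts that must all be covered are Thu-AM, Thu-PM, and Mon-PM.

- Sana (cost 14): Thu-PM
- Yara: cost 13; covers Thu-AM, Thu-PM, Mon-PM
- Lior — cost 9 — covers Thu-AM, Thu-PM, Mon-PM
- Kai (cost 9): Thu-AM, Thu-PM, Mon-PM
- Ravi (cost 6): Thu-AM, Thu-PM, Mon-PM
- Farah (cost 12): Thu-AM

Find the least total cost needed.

Ravi alone covers Thu-AM, Thu-PM, Mon-PM — every shift.
Total cost: 6.

6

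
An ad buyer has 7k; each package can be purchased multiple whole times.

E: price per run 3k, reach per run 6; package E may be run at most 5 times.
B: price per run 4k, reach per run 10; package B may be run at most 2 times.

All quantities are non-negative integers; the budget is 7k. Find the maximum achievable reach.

This is a bounded integer knapsack.
2×E: price 6 ≤ 7, reach 2·6 = 12.
1×E and 1×B: price 7 ≤ 7, reach 1·6 + 1·10 = 16.
Best is 16.

16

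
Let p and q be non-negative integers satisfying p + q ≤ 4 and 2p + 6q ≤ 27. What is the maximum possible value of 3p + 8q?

32

(p,q)=(0,4): 1·0+1·4=4≤4, 2·0+6·4=24≤27, objective 32.
(p,q)=(1,3): 1·1+1·3=4≤4, 2·1+6·3=20≤27, objective 27.
(p,q)=(0,3): 1·0+1·3=3≤4, 2·0+6·3=18≤27, objective 24.
No feasible integer point exceeds 32.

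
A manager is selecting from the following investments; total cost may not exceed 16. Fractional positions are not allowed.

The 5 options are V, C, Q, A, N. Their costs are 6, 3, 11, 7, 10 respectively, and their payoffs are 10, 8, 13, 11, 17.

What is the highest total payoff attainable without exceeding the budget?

29

This is a 0-1 knapsack instance.
Take V, C, and A: cost 6 + 3 + 7 = 16 ≤ 16, payoff 10 + 8 + 11 = 29.
No other feasible combination does better.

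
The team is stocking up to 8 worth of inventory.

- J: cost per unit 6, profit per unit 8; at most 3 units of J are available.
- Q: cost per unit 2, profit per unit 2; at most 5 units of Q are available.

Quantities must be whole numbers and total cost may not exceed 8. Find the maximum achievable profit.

This is a bounded integer knapsack.
J has the best ratio (8/6); taking only J gives at most 1×8 = 8 (stopped by the cost limit).
Mixing does better — 1×J and 1×Q: cost 8 ≤ 8, profit 1·8 + 1·2 = 10.

10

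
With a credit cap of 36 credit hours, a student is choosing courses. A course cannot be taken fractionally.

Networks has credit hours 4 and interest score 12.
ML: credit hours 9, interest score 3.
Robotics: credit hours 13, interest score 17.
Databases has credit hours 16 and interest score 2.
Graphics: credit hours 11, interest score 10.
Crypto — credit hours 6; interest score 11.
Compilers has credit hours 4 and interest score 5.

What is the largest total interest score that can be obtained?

50

Allowing fractional choices, the relaxed optimum would be about 53.2, but courses are indivisible.
Networks + ML + Robotics + Crypto + Compilers: credit hours 4 + 9 + 13 + 6 + 4 = 36 ≤ 36, interest score 12 + 3 + 17 + 11 + 5 = 48.
Networks + Robotics + Graphics + Crypto: credit hours 4 + 13 + 11 + 6 = 34 ≤ 36, interest score 12 + 17 + 10 + 11 = 50.
Best is Networks, Robotics, Graphics, and Crypto with total interest score 50.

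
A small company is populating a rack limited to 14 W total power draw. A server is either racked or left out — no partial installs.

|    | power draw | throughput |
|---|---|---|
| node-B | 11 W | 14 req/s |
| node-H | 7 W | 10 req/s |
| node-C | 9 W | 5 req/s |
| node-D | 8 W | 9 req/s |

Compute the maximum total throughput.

Take node-B: power draw 11 ≤ 14, throughput 14.
No other feasible combination does better.

14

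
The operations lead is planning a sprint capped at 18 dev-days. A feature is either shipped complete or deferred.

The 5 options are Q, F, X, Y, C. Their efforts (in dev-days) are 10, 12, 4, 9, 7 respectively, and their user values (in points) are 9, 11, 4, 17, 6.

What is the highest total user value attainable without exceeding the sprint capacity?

Y: effort 9 ≤ 18, user value 17.
Y + C: effort 9 + 7 = 16 ≤ 18, user value 17 + 6 = 23.
X + Y: effort 4 + 9 = 13 ≤ 18, user value 4 + 17 = 21.
Best is Y and C with total user value 23.

23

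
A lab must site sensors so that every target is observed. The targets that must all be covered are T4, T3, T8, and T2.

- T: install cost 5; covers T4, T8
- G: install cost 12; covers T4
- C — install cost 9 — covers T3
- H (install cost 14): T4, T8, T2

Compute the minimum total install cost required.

This is an integer covering problem.
The greedy cost-per-new-target heuristic would pick T, C, and H for 28, but a cheaper cover exists.
Choose C and H: together they cover T4, T3, T8, T2 — every target.
Total install cost: 9 + 14 = 23.
No cover costs less than 23.

23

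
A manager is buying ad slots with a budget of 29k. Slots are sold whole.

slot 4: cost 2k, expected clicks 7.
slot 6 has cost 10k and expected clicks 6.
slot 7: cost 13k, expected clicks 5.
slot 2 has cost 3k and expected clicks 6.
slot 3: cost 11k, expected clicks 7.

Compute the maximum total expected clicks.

26

Allowing fractional choices, the relaxed optimum would be about 27.2, but ad slots are indivisible.
slot 4 + slot 6 + slot 2 + slot 3: cost 2 + 10 + 3 + 11 = 26 ≤ 29, expected clicks 7 + 6 + 6 + 7 = 26.
slot 4 + slot 7 + slot 2 + slot 3: cost 2 + 13 + 3 + 11 = 29 ≤ 29, expected clicks 7 + 5 + 6 + 7 = 25.
Best is slot 4, slot 6, slot 2, and slot 3 with total expected clicks 26.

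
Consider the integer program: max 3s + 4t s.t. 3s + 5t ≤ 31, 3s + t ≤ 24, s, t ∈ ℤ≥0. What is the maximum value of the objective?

29

Relaxing integrality, the LP optimum is 29.25 at (s,t) = (7.42, 1.75), which is not an integer point.
(s,t)=(7,2): 3·7+5·2=31≤31, 3·7+1·2=23≤24, objective 29.
(s,t)=(6,2): 3·6+5·2=28≤31, 3·6+1·2=20≤24, objective 26.
No feasible integer point exceeds 29.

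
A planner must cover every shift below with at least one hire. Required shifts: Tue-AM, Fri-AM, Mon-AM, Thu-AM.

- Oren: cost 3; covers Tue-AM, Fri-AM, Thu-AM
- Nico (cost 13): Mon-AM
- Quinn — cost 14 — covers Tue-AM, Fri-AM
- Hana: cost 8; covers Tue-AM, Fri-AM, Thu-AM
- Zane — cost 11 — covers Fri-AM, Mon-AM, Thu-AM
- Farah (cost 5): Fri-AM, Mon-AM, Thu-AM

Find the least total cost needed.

8

This is a weighted set-cover instance.
Choose Oren and Farah: together they cover Tue-AM, Fri-AM, Mon-AM, Thu-AM — every shift.
Total cost: 3 + 5 = 8.
No cover costs less than 8.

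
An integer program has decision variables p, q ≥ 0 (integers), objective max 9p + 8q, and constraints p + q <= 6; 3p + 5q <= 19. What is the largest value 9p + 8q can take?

54

(p,q)=(6,0): 1·6+1·0=6≤6, 3·6+5·0=18≤19, objective 54.
(p,q)=(5,0): 1·5+1·0=5≤6, 3·5+5·0=15≤19, objective 45.
The best lattice point is (6,0), giving 54.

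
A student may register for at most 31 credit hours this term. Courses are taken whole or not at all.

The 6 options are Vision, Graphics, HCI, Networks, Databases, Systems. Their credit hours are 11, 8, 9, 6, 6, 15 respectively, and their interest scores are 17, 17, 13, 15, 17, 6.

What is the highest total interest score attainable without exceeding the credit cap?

Vision + Graphics + Networks + Databases: credit hours 11 + 8 + 6 + 6 = 31 ≤ 31, interest score 17 + 17 + 15 + 17 = 66.
Vision + Graphics + Databases: credit hours 11 + 8 + 6 = 25 ≤ 31, interest score 17 + 17 + 17 = 51.
Graphics + HCI + Networks + Databases: credit hours 8 + 9 + 6 + 6 = 29 ≤ 31, interest score 17 + 13 + 15 + 17 = 62.
Best is Vision, Graphics, Networks, and Databases with total interest score 66.

66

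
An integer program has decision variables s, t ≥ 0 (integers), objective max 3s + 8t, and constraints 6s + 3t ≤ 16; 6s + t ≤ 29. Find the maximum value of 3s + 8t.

40

Relaxing integrality, the LP optimum is 42.67 at (s,t) = (0, 5.33), which is not an integer point.
(s,t)=(0,5): 6·0+3·5=15≤16, 6·0+1·5=5≤29, objective 40.
(s,t)=(0,4): 6·0+3·4=12≤16, 6·0+1·4=4≤29, objective 32.
Maximum is 40 at (s,t)=(0,5).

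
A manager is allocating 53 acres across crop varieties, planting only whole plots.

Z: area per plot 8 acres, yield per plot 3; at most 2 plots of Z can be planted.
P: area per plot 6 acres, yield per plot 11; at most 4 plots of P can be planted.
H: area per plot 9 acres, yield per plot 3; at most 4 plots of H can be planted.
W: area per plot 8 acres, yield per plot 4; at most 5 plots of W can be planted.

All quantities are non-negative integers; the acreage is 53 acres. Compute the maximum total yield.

56

P has the best ratio (11/6); taking only P gives at most 4×11 = 44 (stopped by the supply cap of 4).
Mixing does better — 4×P and 3×W: area 48 ≤ 53, yield 4·11 + 3·4 = 56.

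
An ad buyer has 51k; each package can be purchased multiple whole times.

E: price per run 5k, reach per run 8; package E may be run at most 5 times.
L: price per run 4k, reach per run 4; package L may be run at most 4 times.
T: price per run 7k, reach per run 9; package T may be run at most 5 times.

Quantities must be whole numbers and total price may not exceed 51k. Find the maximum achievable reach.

5×E, 3×L, and 2×T: price 51 ≤ 51, reach 5·8 + 3·4 + 2·9 = 70.
5×E, 1×L, and 3×T: price 50 ≤ 51, reach 5·8 + 1·4 + 3·9 = 71.
Best is 71.

71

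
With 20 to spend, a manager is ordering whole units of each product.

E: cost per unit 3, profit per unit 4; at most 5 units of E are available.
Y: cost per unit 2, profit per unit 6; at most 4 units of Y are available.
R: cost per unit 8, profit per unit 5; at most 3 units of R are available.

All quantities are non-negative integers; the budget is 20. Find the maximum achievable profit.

This is a bounded integer knapsack.
Y has the best ratio (6/2); taking only Y gives at most 4×6 = 24 (stopped by the supply cap of 4).
Mixing does better — 4×E and 4×Y: cost 20 ≤ 20, profit 4·4 + 4·6 = 40.

40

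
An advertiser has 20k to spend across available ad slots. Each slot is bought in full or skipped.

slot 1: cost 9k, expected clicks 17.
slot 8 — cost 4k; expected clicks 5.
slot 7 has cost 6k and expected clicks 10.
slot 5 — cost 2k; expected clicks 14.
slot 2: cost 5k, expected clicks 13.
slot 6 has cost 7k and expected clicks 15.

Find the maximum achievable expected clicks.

52

Treat it as a binary knapsack problem.
Take slot 7, slot 5, slot 2, and slot 6: cost 6 + 2 + 5 + 7 = 20 ≤ 20, expected clicks 10 + 14 + 13 + 15 = 52.
No other feasible combination does better.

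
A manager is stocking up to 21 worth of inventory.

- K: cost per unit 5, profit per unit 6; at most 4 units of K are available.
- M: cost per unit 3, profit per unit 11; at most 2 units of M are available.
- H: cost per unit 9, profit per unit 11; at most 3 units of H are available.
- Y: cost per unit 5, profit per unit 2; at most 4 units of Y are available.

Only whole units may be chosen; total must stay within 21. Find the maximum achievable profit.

1×K, 2×M, and 1×H: cost 20 ≤ 21, profit 1·6 + 2·11 + 1·11 = 39.
3×K and 2×M: cost 21 ≤ 21, profit 3·6 + 2·11 = 40.
Best is 40.

40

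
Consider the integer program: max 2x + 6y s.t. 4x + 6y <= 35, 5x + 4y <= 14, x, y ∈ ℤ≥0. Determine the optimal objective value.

18

The continuous relaxation peaks at (0, 3.5) with value 21.00; rounding to a feasible lattice point costs some objective.
(x,y)=(0,3): 4·0+6·3=18≤35, 5·0+4·3=12≤14, objective 18.
(x,y)=(1,2): 4·1+6·2=16≤35, 5·1+4·2=13≤14, objective 14.
(x,y)=(0,2): 4·0+6·2=12≤35, 5·0+4·2=8≤14, objective 12.
No feasible integer point exceeds 18.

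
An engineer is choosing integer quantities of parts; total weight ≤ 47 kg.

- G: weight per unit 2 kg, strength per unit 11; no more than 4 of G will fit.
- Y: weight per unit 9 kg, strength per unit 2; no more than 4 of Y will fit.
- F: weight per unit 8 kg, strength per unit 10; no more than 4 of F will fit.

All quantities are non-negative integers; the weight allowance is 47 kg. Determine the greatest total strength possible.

G has the best ratio (11/2); taking only G gives at most 4×11 = 44 (stopped by the supply cap of 4).
Mixing does better — 4×G and 4×F: weight 40 ≤ 47, strength 4·11 + 4·10 = 84.

84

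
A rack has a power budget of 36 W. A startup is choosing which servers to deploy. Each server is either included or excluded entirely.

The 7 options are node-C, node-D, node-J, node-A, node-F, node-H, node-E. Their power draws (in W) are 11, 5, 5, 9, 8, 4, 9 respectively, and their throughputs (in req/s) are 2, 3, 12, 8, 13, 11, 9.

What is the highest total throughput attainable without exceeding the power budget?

53

This is an integer program with binary decision variables.
Allowing fractional choices, the relaxed optimum would be about 53.6, but servers are indivisible.
node-D + node-J + node-F + node-H + node-E: power draw 5 + 5 + 8 + 4 + 9 = 31 ≤ 36, throughput 3 + 12 + 13 + 11 + 9 = 48.
node-J + node-A + node-F + node-H + node-E: power draw 5 + 9 + 8 + 4 + 9 = 35 ≤ 36, throughput 12 + 8 + 13 + 11 + 9 = 53.
node-D + node-J + node-A + node-F + node-H: power draw 5 + 5 + 9 + 8 + 4 = 31 ≤ 36, throughput 3 + 12 + 8 + 13 + 11 = 47.
Best is node-J, node-A, node-F, node-H, and node-E with total throughput 53.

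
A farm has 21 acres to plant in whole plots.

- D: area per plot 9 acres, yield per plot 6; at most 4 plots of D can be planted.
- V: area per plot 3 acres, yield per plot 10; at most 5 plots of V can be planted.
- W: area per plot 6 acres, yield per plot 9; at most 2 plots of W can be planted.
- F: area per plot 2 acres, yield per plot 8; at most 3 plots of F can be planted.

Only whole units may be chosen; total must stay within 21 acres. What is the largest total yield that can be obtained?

74

This is a bounded integer knapsack.
5×V and 3×F: area 21 ≤ 21, yield 5·10 + 3·8 = 74.
5×V and 2×F: area 19 ≤ 21, yield 5·10 + 2·8 = 66.
Best is 74.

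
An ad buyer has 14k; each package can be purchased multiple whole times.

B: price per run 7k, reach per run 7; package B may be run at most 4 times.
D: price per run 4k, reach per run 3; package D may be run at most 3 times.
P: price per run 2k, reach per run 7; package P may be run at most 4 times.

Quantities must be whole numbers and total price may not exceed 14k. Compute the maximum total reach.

31

4×P: price 8 ≤ 14, reach 4·7 = 28.
1×D and 4×P: price 12 ≤ 14, reach 1·3 + 4·7 = 31.
Best is 31.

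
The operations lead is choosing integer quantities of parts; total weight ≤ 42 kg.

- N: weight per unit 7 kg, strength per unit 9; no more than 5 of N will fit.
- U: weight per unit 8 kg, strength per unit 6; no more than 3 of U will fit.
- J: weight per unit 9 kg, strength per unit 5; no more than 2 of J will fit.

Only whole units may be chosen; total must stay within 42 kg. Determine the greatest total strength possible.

45

4×N and 1×U: weight 36 ≤ 42, strength 4·9 + 1·6 = 42.
5×N: weight 35 ≤ 42, strength 5·9 = 45.
Best is 45.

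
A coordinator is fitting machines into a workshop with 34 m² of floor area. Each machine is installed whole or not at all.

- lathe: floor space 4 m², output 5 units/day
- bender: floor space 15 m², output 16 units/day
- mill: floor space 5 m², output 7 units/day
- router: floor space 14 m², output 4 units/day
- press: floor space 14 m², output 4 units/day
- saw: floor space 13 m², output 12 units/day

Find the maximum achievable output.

Allowing fractional choices, the relaxed optimum would be about 37.2, but machines are indivisible.
lathe + bender + saw: floor space 4 + 15 + 13 = 32 ≤ 34, output 5 + 16 + 12 = 33.
lathe + bender + mill: floor space 4 + 15 + 5 = 24 ≤ 34, output 5 + 16 + 7 = 28.
bender + mill + saw: floor space 15 + 5 + 13 = 33 ≤ 34, output 16 + 7 + 12 = 35.
Best is bender, mill, and saw with total output 35.

35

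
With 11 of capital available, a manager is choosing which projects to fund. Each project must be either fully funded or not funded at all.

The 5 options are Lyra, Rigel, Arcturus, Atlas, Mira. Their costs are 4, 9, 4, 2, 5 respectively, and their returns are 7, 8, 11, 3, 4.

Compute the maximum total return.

21

Take Lyra, Arcturus, and Atlas: cost 4 + 4 + 2 = 10 ≤ 11, return 7 + 11 + 3 = 21.
No other feasible combination does better.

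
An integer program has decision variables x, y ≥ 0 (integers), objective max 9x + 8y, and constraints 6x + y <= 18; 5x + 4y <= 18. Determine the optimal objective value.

34

Relaxing integrality, the LP optimum is 36.00 at (x,y) = (0, 4.5), which is not an integer point.
(x,y)=(2,2): 6·2+1·2=14≤18, 5·2+4·2=18≤18, objective 34.
(x,y)=(1,3): 6·1+1·3=9≤18, 5·1+4·3=17≤18, objective 33.
(x,y)=(0,4): 6·0+1·4=4≤18, 5·0+4·4=16≤18, objective 32.
Maximum is 34 at (x,y)=(2,2).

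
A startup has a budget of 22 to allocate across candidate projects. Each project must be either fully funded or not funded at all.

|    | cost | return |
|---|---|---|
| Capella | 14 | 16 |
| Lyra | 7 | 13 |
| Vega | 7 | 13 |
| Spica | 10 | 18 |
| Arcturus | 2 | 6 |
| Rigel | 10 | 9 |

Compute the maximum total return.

Allowing fractional choices, the relaxed optimum would be about 42.8, but projects are indivisible.
Spica + Arcturus + Rigel: cost 10 + 2 + 10 = 22 ≤ 22, return 18 + 6 + 9 = 33.
Lyra + Spica + Arcturus: cost 7 + 10 + 2 = 19 ≤ 22, return 13 + 18 + 6 = 37.
Vega + Spica + Arcturus: cost 7 + 10 + 2 = 19 ≤ 22, return 13 + 18 + 6 = 37.
The maximum return is 37; one optimal choice is Lyra, Spica, and Arcturus.

37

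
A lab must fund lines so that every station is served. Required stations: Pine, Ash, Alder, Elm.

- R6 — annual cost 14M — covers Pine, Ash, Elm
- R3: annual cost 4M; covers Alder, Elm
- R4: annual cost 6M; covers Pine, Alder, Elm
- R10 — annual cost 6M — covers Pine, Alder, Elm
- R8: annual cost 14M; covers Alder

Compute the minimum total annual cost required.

18

This is a weighted set-cover instance.
The greedy cost-per-new-station heuristic would pick R3, R4, and R6 for 24, but a cheaper cover exists.
Choose R6 and R3: together they cover Pine, Ash, Alder, Elm — every station.
Total annual cost: 14 + 4 = 18.
No cover costs less than 18.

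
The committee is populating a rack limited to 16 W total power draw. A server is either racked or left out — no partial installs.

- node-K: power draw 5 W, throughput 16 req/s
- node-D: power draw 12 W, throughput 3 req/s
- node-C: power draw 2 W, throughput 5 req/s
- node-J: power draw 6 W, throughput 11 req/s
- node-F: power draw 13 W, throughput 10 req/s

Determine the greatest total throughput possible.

node-K + node-J: power draw 5 + 6 = 11 ≤ 16, throughput 16 + 11 = 27.
node-K + node-C + node-J: power draw 5 + 2 + 6 = 13 ≤ 16, throughput 16 + 5 + 11 = 32.
Best is node-K, node-C, and node-J with total throughput 32.

32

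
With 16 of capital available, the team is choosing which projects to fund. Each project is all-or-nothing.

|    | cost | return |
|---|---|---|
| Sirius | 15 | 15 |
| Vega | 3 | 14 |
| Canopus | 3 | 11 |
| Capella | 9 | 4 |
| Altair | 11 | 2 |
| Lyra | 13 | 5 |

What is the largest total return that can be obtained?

29

Allowing fractional choices, the relaxed optimum would be about 35.0, but projects are indivisible.
Vega + Canopus + Capella: cost 3 + 3 + 9 = 15 ≤ 16, return 14 + 11 + 4 = 29.
Vega + Canopus: cost 3 + 3 = 6 ≤ 16, return 14 + 11 = 25.
Vega + Lyra: cost 3 + 13 = 16 ≤ 16, return 14 + 5 = 19.
Best is Vega, Canopus, and Capella with total return 29.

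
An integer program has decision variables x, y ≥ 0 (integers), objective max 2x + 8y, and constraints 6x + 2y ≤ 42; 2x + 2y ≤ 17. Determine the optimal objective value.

64

Relaxing integrality, the LP optimum is 68.00 at (x,y) = (0, 8.5), which is not an integer point.
(x,y)=(0,8): 6·0+2·8=16≤42, 2·0+2·8=16≤17, objective 64.
(x,y)=(1,7): 6·1+2·7=20≤42, 2·1+2·7=16≤17, objective 58.
Maximum is 64 at (x,y)=(0,8).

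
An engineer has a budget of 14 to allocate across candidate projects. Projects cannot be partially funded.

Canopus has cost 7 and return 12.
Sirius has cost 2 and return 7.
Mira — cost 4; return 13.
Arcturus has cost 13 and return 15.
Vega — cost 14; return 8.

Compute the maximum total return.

This is an integer program with binary decision variables.
Canopus + Mira: cost 7 + 4 = 11 ≤ 14, return 12 + 13 = 25.
Canopus + Sirius + Mira: cost 7 + 2 + 4 = 13 ≤ 14, return 12 + 7 + 13 = 32.
Sirius + Mira: cost 2 + 4 = 6 ≤ 14, return 7 + 13 = 20.
Best is Canopus, Sirius, and Mira with total return 32.

32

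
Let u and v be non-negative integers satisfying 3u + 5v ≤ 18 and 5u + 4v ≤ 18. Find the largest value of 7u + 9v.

Relaxing integrality, the LP optimum is 34.62 at (u,v) = (1.38, 2.77), which is not an integer point.
(u,v)=(1,3): 3·1+5·3=18≤18, 5·1+4·3=17≤18, objective 34.
(u,v)=(2,2): 3·2+5·2=16≤18, 5·2+4·2=18≤18, objective 32.
(u,v)=(0,3): 3·0+5·3=15≤18, 5·0+4·3=12≤18, objective 27.
(u,v)=(1,2): 3·1+5·2=13≤18, 5·1+4·2=13≤18, objective 25.
No feasible integer point exceeds 34.

34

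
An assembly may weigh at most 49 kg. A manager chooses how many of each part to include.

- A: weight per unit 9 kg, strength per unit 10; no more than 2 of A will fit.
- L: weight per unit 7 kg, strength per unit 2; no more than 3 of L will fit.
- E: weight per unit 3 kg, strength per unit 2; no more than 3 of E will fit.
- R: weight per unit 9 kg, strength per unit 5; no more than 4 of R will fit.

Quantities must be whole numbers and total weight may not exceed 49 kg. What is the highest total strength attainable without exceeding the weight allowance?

37

This is a bounded integer knapsack.
Take 2×A, 1×E, and 3×R: weight 48 ≤ 49, strength 2·10 + 1·2 + 3·5 = 37.
A has the best ratio (10/9) and is taken to its limit of 2; remaining capacity is filled optimally with the others.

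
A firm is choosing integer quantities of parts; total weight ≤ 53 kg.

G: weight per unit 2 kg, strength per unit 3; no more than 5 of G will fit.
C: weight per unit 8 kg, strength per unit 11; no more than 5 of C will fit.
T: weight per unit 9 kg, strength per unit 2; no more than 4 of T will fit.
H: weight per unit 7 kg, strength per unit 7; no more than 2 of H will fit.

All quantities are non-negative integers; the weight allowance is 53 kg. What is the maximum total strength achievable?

71

This is a bounded integer knapsack.
Take 3×G, 5×C, and 1×H: weight 53 ≤ 53, strength 3·3 + 5·11 + 1·7 = 71.
No other integer combination yields more.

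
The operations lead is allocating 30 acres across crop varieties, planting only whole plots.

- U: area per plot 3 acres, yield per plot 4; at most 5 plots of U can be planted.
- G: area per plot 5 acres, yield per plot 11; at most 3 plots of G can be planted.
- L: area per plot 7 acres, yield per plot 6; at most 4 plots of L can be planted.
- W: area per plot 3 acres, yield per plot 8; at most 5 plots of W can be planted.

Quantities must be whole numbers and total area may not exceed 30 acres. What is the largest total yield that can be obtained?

73

W has the best ratio (8/3); taking only W gives at most 5×8 = 40 (stopped by the supply cap of 5).
Mixing does better — 3×G and 5×W: area 30 ≤ 30, yield 3·11 + 5·8 = 73.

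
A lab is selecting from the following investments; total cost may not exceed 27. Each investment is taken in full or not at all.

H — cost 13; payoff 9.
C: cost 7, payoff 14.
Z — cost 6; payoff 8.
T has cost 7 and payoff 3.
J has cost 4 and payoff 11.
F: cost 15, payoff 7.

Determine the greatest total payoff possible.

36

Take C, Z, T, and J: cost 7 + 6 + 7 + 4 = 24 ≤ 27, payoff 14 + 8 + 3 + 11 = 36.
No other feasible combination does better.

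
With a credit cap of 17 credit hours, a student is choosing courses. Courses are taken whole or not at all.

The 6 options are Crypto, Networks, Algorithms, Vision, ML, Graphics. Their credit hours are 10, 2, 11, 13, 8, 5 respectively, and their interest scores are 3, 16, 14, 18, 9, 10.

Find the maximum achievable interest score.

Networks + Vision: credit hours 2 + 13 = 15 ≤ 17, interest score 16 + 18 = 34.
Networks + Algorithms: credit hours 2 + 11 = 13 ≤ 17, interest score 16 + 14 = 30.
Networks + ML + Graphics: credit hours 2 + 8 + 5 = 15 ≤ 17, interest score 16 + 9 + 10 = 35.
Best is Networks, ML, and Graphics with total interest score 35.

35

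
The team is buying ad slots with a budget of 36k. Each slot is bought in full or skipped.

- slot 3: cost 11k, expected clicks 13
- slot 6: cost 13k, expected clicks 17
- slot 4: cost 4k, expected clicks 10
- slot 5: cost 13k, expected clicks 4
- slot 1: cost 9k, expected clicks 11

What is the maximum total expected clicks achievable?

41

Take slot 3, slot 6, and slot 1: cost 11 + 13 + 9 = 33 ≤ 36, expected clicks 13 + 17 + 11 = 41.
No other feasible combination does better.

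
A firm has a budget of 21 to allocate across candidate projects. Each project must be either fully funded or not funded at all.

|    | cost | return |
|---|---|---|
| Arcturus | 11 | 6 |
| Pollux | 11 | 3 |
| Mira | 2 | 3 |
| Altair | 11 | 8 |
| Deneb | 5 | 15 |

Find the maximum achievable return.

26

Allowing fractional choices, the relaxed optimum would be about 27.6, but projects are indivisible.
Altair + Deneb: cost 11 + 5 = 16 ≤ 21, return 8 + 15 = 23.
Arcturus + Mira + Deneb: cost 11 + 2 + 5 = 18 ≤ 21, return 6 + 3 + 15 = 24.
Mira + Altair + Deneb: cost 2 + 11 + 5 = 18 ≤ 21, return 3 + 8 + 15 = 26.
Best is Mira, Altair, and Deneb with total return 26.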